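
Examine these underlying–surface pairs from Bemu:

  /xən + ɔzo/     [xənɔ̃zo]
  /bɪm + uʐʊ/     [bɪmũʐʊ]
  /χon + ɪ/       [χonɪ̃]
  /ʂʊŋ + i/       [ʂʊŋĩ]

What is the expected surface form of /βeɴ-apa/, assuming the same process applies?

[βeɴãpa]

The data show progressive nasality assimilation (vowel nasalisation): /ɔ/ → [ɔ̃] after /n/; /u/ → [ũ] after /m/; /ɪ/ → [ɪ̃] after /n/; /i/ → [ĩ] after /ŋ/ — a vowel is nasalised by an immediately preceding nasal consonant.
/a/ sits next to the nasal /ɴ/ and is therefore nasalised to [ã].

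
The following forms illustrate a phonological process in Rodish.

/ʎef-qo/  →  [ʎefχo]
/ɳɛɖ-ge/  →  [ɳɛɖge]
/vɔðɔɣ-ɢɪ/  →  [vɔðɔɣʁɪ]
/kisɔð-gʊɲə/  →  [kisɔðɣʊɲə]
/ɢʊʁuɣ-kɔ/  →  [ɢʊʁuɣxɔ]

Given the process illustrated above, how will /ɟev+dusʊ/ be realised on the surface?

The data show progressive manner assimilation: /q/ → [χ] after /f/; /ɢ/ → [ʁ] after /ɣ/; /g/ → [ɣ] after /ð/; /k/ → [x] after /ɣ/. In each pair only manner changes, matching the preceding consonant, while place and voice stay constant.
No alternation appears in [ɳɛɖge]: there the adjacent consonants already agree in manner (/g/ and /ɖ/ are both stops), so this form is consistent with the same rule.
/d/ is a voiced alveolar stop. The preceding trigger /v/ is a fricative, so /d/ must become a fricative as well.
Changing only its manner to fricative gives [z] — the voiced alveolar fricative.

[ɟevzusʊ]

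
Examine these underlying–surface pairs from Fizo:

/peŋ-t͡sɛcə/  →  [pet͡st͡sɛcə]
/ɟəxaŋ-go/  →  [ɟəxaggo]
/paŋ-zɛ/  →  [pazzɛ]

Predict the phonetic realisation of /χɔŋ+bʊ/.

The data show regressive total assimilation (/ŋ/ → [t͡s] before /t͡s/; /ŋ/ → [g] before /g/; /ŋ/ → [z] before /z/): in every case the target segment becomes identical to its following neighbour, copying more than a single feature.
/ŋ/ is the segment targeted by the rule; it sits immediately before /b/, so it assimilates completely and surfaces as [b].

[χɔbbʊ]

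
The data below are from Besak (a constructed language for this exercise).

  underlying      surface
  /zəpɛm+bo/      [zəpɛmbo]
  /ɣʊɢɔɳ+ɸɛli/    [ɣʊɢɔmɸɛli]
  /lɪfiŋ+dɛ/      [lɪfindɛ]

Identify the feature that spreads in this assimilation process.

place

Comparing underlying and surface forms, /ɳ/ → [m] is the alternation; the neighbouring /ɸ/ is constant.
/ɳ/ is retroflex while /ɸ/ is bilabial; the output [m] is bilabial, matching the trigger — so the feature that spreads is place.
The other alternating form patterns the same way: /ŋ/ → [n] before /d/ (velar → alveolar, matching alveolar) — only place changes, and always toward the following segment.
Nothing changes in [zəpɛmbo]: there the adjacent consonants already agree in place (/m/ and /b/ are both bilabial), so this form is consistent with the same rule.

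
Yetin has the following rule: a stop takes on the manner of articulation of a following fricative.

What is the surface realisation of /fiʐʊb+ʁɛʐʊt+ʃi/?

/b/ is a voiced bilabial stop. The following trigger /ʁ/ is a fricative, so /b/ must become a fricative as well.
A voiced bilabial fricative is [β], so the surface segment is [β].
The same rule applies at the second boundary: /t/ → [s] next to /ʃ/.

[fiʐʊβʁɛʐʊsʃi]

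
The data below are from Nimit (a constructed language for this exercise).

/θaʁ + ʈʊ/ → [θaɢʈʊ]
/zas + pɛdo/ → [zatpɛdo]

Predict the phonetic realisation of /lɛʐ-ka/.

The data show regressive manner assimilation: /ʁ/ → [ɢ] before /ʈ/; /s/ → [t] before /p/. In each pair only manner changes, matching the following consonant, while place and voice stay constant.
The rule targets /ʐ/ (voiced retroflex fricative), which sits before the trigger /k/ (stop).
The voiced retroflex stop is [ɖ], so /ʐ/ → [ɖ].

[lɛɖka]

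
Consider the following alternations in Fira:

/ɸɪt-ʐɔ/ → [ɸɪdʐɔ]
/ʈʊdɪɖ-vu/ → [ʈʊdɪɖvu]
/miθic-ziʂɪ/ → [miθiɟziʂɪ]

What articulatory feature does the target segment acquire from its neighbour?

Comparing underlying and surface forms, /t/ → [d] is the alternation; the neighbouring /ʐ/ is constant.
/t/ is voiceless while /ʐ/ is voiced; the output [d] is voiced, matching the trigger — so the feature that spreads is voicing.
The same holds elsewhere in the data: /c/ → [ɟ] before /z/ (voiceless → voiced, matching voiced) — only voicing changes, and always toward the following segment.
No alternation appears in [ʈʊdɪɖvu]: there the adjacent consonants already agree in voicing (/ɖ/ and /v/ are both voiced), so this form is consistent with the same rule.

voicing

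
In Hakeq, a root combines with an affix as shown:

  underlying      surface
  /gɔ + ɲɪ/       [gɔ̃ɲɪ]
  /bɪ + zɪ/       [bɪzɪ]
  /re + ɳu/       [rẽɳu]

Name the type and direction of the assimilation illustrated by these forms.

regressive nasality assimilation (vowel nasalisation)

The vowel /ɔ/ surfaces as nasalised [ɔ̃] next to the following nasal /ɲ/ — it has acquired the [+nasal] feature of its neighbour.
Likewise in the remaining data: /e/ → [ẽ] before /ɳ/ — each time a vowel is nasalised next to a following nasal.
No change occurs in [bɪzɪ] because the vowel at the boundary is adjacent to an oral consonant, not a nasal (/ɪ/ next to /z/).
Because the conditioning nasal is to the right of the vowel that changes, the process is regressive (anticipatory).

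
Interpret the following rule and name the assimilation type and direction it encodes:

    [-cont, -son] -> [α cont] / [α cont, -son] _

The shared variable α links the value of [cont] on the target to that of the neighbouring obstruent. [cont] distinguishes stops from fricatives — a manner-of-articulation feature — so this is manner assimilation.
Since the environment is written before the underscore, the trigger precedes the target; the direction is progressive.

progressive manner assimilation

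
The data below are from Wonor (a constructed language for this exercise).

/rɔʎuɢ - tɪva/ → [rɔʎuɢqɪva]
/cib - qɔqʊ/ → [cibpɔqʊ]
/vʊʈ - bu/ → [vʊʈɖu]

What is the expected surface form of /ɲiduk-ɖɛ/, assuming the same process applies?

[ɲidukgɛ]

The data show progressive place assimilation: /t/ → [q] after /ɢ/; /q/ → [p] after /b/; /b/ → [ɖ] after /ʈ/. In each pair only place changes, matching the preceding consonant, while manner and voice stay constant.
/ɖ/ is a voiced retroflex stop. The preceding trigger /k/ is velar, so /ɖ/ must become velar as well.
The voiced velar stop is [g], so /ɖ/ → [g].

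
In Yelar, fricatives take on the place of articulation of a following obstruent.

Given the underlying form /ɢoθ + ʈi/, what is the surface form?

/θ/ is a voiceless dental fricative. The following trigger /ʈ/ is retroflex, so /θ/ must become retroflex as well.
Changing only its place to retroflex gives [ʂ] — the voiceless retroflex fricative.

[ɢoʂʈi]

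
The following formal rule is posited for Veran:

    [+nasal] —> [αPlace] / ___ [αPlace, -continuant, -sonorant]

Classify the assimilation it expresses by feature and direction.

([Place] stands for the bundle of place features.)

regressive place assimilation

The shared variable α links the value of the place features (abbreviated [Place]) on the target to the same value on the neighbouring segment, so place is the feature that assimilates.
Since the environment is written after the underscore, the trigger follows the target; the direction is regressive.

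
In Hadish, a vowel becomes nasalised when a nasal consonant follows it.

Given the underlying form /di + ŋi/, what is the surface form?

[dĩŋi]

/i/ sits next to the nasal /ŋ/ and is therefore nasalised to [ĩ].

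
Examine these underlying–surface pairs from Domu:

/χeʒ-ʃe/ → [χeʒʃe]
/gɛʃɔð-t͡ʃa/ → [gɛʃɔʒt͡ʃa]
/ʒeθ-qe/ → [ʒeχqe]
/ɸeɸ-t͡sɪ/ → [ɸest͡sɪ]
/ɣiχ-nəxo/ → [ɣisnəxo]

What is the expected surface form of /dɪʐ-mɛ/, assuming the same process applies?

[dɪβmɛ]

The data show regressive place assimilation: /ð/ → [ʒ] before /t͡ʃ/; /θ/ → [χ] before /q/; /ɸ/ → [s] before /t͡s/; /χ/ → [s] before /n/. In each pair only place changes, matching the following consonant, while manner and voice stay constant.
Nothing changes in [χeʒʃe]: there the adjacent consonants already agree in place (/ʒ/ and /ʃ/ are both postalveolar), so this form is consistent with the same rule.
The rule targets /ʐ/ (voiced retroflex fricative), which sits before the trigger /m/ (bilabial).
The voiced bilabial fricative is [β], so /ʐ/ → [β].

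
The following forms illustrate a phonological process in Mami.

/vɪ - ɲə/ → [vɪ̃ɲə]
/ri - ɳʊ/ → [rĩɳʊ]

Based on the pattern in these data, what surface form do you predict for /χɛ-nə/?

[χɛ̃nə]

The data show regressive nasality assimilation (vowel nasalisation): /ɪ/ → [ɪ̃] before /ɲ/; /i/ → [ĩ] before /ɳ/ — a vowel is nasalised by an immediately following nasal consonant.
The vowel /ɛ/ is adjacent to the following nasal /n/, so it acquires [+nasal] and surfaces as [ɛ̃].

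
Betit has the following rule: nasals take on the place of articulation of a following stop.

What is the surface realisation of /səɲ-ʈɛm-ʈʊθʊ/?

[səɳʈɛɳʈʊθʊ]

The rule targets /ɲ/ (voiced palatal nasal), which sits before the trigger /ʈ/ (retroflex).
A voiced retroflex nasal is [ɳ], so the surface segment is [ɳ].
The same rule applies at the second boundary: /m/ → [ɳ] next to /ʈ/.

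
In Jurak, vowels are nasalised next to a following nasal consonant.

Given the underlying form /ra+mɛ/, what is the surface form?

/a/ sits next to the nasal /m/ and is therefore nasalised to [ã].

[rãmɛ]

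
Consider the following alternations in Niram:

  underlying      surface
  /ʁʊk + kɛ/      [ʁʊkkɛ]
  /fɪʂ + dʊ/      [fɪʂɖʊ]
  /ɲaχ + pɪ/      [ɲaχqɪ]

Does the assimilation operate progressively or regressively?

Comparing underlying and surface forms, /d/ → [ɖ] is the alternation; the neighbouring /ʂ/ is constant.
/d/ is alveolar while /ʂ/ is retroflex; the output [ɖ] is retroflex, matching the trigger — so the feature that spreads is place.
The other alternating form patterns the same way: /p/ → [q] after /χ/ (bilabial → uvular, matching uvular) — only place changes, and always toward the preceding segment.
Nothing changes in [ʁʊkkɛ]: there the adjacent consonants already agree in place (/k/ and /k/ are both velar), so this form is consistent with the same rule.
Since the segment that changes follows the conditioning segment, the assimilation is progressive.

progressive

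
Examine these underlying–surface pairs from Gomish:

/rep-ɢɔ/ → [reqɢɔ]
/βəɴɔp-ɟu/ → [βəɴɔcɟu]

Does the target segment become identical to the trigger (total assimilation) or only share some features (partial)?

Comparing underlying and surface forms, /p/ → [q] is the alternation; the neighbouring /ɢ/ is constant.
The change bilabial → uvular matches the place of the following /ɢ/, identifying this as place assimilation.
Manner and voice are unchanged, so the assimilation is partial, not total.
The same holds elsewhere in the data: /p/ → [c] before /ɟ/ (bilabial → palatal, matching palatal) — only place changes, and always toward the following segment.

partial assimilation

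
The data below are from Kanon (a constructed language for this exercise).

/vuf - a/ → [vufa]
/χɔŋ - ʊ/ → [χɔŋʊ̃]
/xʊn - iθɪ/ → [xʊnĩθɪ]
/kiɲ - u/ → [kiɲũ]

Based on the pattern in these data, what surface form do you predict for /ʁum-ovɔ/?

[ʁumõvɔ]

The data show progressive nasality assimilation (vowel nasalisation): /ʊ/ → [ʊ̃] after /ŋ/; /i/ → [ĩ] after /n/; /u/ → [ũ] after /ɲ/ — a vowel is nasalised by an immediately preceding nasal consonant.
No change occurs in [vufa] because the vowel at the boundary is adjacent to an oral consonant, not a nasal (/a/ next to /f/).
/o/ sits next to the nasal /m/ and is therefore nasalised to [õ].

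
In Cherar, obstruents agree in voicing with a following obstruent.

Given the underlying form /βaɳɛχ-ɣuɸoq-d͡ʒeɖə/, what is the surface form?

/χ/ is a voiceless uvular fricative. The following trigger /ɣ/ is voiced, so /χ/ must become voiced as well.
A voiced uvular fricative is [ʁ], so the surface segment is [ʁ].
At the second juncture, /q/ likewise becomes [ɢ] adjacent to /d͡ʒ/.

[βaɳɛʁɣuɸoɢd͡ʒeɖə]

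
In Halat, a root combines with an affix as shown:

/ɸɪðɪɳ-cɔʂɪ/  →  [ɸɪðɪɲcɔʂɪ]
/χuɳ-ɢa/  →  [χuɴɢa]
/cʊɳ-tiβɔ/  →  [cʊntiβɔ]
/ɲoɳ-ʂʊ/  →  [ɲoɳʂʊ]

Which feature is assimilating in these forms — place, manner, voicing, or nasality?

Underlying /ɳ/ is realised as [ɲ] next to /c/; /c/ itself does not change.
/ɳ/ is retroflex while /c/ is palatal; the output [ɲ] is palatal, matching the trigger — so the feature that spreads is place.
The same holds elsewhere in the data: /ɳ/ → [ɴ] before /ɢ/ (retroflex → uvular, matching uvular); /ɳ/ → [n] before /t/ (retroflex → alveolar, matching alveolar) — only place changes, and always toward the following segment.
Nothing changes in [ɲoɳʂʊ]: there the adjacent consonants already agree in place (/ɳ/ and /ʂ/ are both retroflex), so this form is consistent with the same rule.

place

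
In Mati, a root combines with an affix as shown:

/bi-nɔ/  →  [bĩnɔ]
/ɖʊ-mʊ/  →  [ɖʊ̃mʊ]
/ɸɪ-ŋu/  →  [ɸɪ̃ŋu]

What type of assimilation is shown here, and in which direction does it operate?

The vowel /i/ surfaces as nasalised [ĩ] next to the following nasal /n/ — it has acquired the [+nasal] feature of its neighbour.
The other forms show the same pattern: /ʊ/ → [ʊ̃] before /m/; /ɪ/ → [ɪ̃] before /ŋ/ — each time a vowel is nasalised next to a following nasal.
Because the conditioning nasal is to the right of the vowel that changes, the process is regressive (anticipatory).

regressive nasality assimilation (vowel nasalisation)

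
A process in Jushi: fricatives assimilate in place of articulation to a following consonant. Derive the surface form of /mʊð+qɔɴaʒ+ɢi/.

[mʊʁqɔɴaʁɢi]

The rule targets /ð/ (voiced dental fricative), which sits before the trigger /q/ (uvular).
A voiced uvular fricative is [ʁ], so the surface segment is [ʁ].
The same rule applies at the second boundary: /ʒ/ → [ʁ] next to /ɢ/.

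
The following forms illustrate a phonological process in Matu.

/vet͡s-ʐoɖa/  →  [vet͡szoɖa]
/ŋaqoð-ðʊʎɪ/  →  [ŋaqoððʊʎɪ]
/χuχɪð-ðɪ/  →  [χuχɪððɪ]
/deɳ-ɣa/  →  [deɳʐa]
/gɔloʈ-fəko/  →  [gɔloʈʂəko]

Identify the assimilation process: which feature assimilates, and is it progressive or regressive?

The segment that alternates is /ʐ/, which surfaces as [z] when adjacent to /t͡s/.
/ʐ/ is retroflex while /t͡s/ is alveolar; the output [z] is alveolar, matching the trigger — so the feature that spreads is place.
Manner and voice are unchanged, so the assimilation is partial, not total.
The other alternating forms pattern the same way: /ɣ/ → [ʐ] after /ɳ/ (velar → retroflex, matching retroflex); /f/ → [ʂ] after /ʈ/ (labiodental → retroflex, matching retroflex) — only place changes, and always toward the preceding segment.
Nothing changes in [ŋaqoððʊʎɪ], [χuχɪððɪ]: there the adjacent consonants already agree in place (/ð/ and /ð/ are both dental; /ð/ and /ð/ are both dental), so these forms are consistent with the same rule.
The trigger is the preceding segment, so the direction is progressive (perseverative).

progressive place assimilation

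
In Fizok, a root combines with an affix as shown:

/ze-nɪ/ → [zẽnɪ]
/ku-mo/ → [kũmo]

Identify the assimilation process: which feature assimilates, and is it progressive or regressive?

The vowel /e/ surfaces as nasalised [ẽ] next to the following nasal /n/ — it has acquired the [+nasal] feature of its neighbour.
The other form shows the same pattern: /u/ → [ũ] before /m/ — each time a vowel is nasalised next to a following nasal.
Because the conditioning nasal is to the right of the vowel that changes, the process is regressive (anticipatory).

regressive nasality assimilation (vowel nasalisation)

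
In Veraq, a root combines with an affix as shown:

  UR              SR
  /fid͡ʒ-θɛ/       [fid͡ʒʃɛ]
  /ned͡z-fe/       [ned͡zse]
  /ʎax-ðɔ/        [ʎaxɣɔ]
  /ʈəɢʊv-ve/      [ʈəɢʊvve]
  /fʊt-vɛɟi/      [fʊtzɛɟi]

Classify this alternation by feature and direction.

progressive place assimilation

Comparing underlying and surface forms, /θ/ → [ʃ] is the alternation; the neighbouring /d͡ʒ/ is constant.
The change dental → postalveolar matches the place of the preceding /d͡ʒ/, identifying this as place assimilation.
Manner and voice are unchanged, so the assimilation is partial, not total.
The same holds elsewhere in the data: /f/ → [s] after /d͡z/ (labiodental → alveolar, matching alveolar); /ð/ → [ɣ] after /x/ (dental → velar, matching velar); /v/ → [z] after /t/ (labiodental → alveolar, matching alveolar) — only place changes, and always toward the preceding segment.
Nothing changes in [ʈəɢʊvve]: there the adjacent consonants already agree in place (/v/ and /v/ are both labiodental), so this form is consistent with the same rule.
The trigger is the preceding segment, so the direction is progressive (perseverative).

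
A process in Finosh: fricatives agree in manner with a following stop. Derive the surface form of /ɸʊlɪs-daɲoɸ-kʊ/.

[ɸʊlɪtdaɲopkʊ]

The rule targets /s/ (voiceless alveolar fricative), which sits before the trigger /d/ (stop).
Changing only its manner to stop gives [t] — the voiceless alveolar stop.
The same rule applies at the second boundary: /ɸ/ → [p] next to /k/.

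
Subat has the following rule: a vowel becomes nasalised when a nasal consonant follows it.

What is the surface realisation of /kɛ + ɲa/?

The vowel /ɛ/ is adjacent to the following nasal /ɲ/, so it acquires [+nasal] and surfaces as [ɛ̃].

[kɛ̃ɲa]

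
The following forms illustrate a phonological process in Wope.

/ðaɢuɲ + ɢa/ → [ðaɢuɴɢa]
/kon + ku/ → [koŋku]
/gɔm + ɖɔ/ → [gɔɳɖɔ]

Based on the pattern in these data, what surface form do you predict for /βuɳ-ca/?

[βuɲca]

The data show regressive place assimilation: /ɲ/ → [ɴ] before /ɢ/; /n/ → [ŋ] before /k/; /m/ → [ɳ] before /ɖ/. In each pair only place changes, matching the following consonant, while manner and voice stay constant.
The rule targets /ɳ/ (voiced retroflex nasal), which sits before the trigger /c/ (palatal).
Changing only its place to palatal gives [ɲ] — the voiced palatal nasal.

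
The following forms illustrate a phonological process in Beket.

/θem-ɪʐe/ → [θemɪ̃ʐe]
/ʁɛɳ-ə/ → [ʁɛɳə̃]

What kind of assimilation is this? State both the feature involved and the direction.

progressive nasality assimilation (vowel nasalisation)

The vowel /ɪ/ surfaces as nasalised [ɪ̃] next to the preceding nasal /m/ — it has acquired the [+nasal] feature of its neighbour.
The other form shows the same pattern: /ə/ → [ə̃] after /ɳ/ — each time a vowel is nasalised next to a preceding nasal.
Because the conditioning nasal is to the left of the vowel that changes, the process is progressive (perseverative).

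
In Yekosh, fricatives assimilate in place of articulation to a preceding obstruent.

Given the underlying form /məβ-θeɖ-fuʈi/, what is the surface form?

/θ/ is a voiceless dental fricative. The preceding trigger /β/ is bilabial, so /θ/ must become bilabial as well.
Changing only its place to bilabial gives [ɸ] — the voiceless bilabial fricative.
The same rule applies at the second boundary: /f/ → [ʂ] next to /ɖ/.

[məβɸeɖʂuʈi]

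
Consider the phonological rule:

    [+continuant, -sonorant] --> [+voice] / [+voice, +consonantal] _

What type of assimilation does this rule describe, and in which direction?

progressive voicing assimilation

The structural change is [+voice], and the conditioning segment [+voice, +consonantal] (a voiced consonant) is itself voiced, so the target comes to share the voicing of its neighbour — voicing assimilation.
The conditioning segment sits to the left of the focus bar, meaning the trigger precedes the segment that changes — progressive assimilation.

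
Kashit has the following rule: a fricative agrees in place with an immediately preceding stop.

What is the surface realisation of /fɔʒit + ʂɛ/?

[fɔʒitsɛ]

The rule targets /ʂ/ (voiceless retroflex fricative), which sits after the trigger /t/ (alveolar).
A voiceless alveolar fricative is [s], so the surface segment is [s].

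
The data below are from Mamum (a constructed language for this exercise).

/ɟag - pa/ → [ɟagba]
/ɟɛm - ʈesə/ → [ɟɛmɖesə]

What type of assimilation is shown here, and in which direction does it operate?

progressive voicing assimilation

Comparing underlying and surface forms, /p/ → [b] is the alternation; the neighbouring /g/ is constant.
The change voiceless → voiced matches the voicing of the preceding /g/, identifying this as voicing assimilation.
Place and manner are unchanged, so the assimilation is partial, not total.
The other alternating form patterns the same way: /ʈ/ → [ɖ] after /m/ (voiceless → voiced, matching voiced) — only voicing changes, and always toward the preceding segment.
Since the segment that changes follows the conditioning segment, the assimilation is progressive.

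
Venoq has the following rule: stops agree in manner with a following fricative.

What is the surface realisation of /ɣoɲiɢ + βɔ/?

[ɣoɲiʁβɔ]

The rule targets /ɢ/ (voiced uvular stop), which sits before the trigger /β/ (fricative).
The voiced uvular fricative is [ʁ], so /ɢ/ → [ʁ].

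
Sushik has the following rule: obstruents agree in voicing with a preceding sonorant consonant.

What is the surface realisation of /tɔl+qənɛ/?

[tɔlɢənɛ]

/q/ is a voiceless uvular stop. The preceding trigger /l/ is voiced, so /q/ must become voiced as well.
A voiced uvular stop is [ɢ], so the surface segment is [ɢ].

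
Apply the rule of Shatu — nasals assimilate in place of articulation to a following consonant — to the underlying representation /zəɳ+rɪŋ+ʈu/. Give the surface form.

[zənrɪɳʈu]

The rule targets /ɳ/ (voiced retroflex nasal), which sits before the trigger /r/ (alveolar).
Changing only its place to alveolar gives [n] — the voiced alveolar nasal.
At the second juncture, /ŋ/ likewise becomes [ɳ] adjacent to /ʈ/.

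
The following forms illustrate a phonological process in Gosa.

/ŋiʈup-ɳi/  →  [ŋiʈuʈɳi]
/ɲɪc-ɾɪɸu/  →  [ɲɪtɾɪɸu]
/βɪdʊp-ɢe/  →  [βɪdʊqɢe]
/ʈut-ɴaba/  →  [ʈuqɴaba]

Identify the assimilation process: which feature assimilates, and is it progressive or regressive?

regressive place assimilation

Comparing underlying and surface forms, /p/ → [ʈ] is the alternation; the neighbouring /ɳ/ is constant.
/p/ is bilabial while /ɳ/ is retroflex; the output [ʈ] is retroflex, matching the trigger — so the feature that spreads is place.
Manner and voice are unchanged, so the assimilation is partial, not total.
The same holds elsewhere in the data: /c/ → [t] before /ɾ/ (palatal → alveolar, matching alveolar); /p/ → [q] before /ɢ/ (bilabial → uvular, matching uvular); /t/ → [q] before /ɴ/ (alveolar → uvular, matching uvular) — only place changes, and always toward the following segment.
Since the segment that changes precedes the conditioning segment, the assimilation is regressive.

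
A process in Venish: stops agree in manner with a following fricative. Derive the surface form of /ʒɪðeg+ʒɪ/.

/g/ is a voiced velar stop. The following trigger /ʒ/ is a fricative, so /g/ must become a fricative as well.
Changing only its manner to fricative gives [ɣ] — the voiced velar fricative.

[ʒɪðeɣʒɪ]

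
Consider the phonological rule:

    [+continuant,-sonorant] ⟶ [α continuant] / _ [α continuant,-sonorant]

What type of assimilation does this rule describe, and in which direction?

regressive manner assimilation

The shared variable α links the value of [continuant] on the target to that of the neighbouring obstruent. [continuant] distinguishes stops from fricatives — a manner-of-articulation feature — so this is manner assimilation.
Since the environment is written after the underscore, the trigger follows the target; the direction is regressive.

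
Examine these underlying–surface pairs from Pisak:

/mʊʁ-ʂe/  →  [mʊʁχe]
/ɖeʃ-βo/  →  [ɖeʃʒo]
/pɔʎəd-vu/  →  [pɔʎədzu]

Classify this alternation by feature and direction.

The segment that alternates is /ʂ/, which surfaces as [χ] when adjacent to /ʁ/.
/ʂ/ is retroflex while /ʁ/ is uvular; the output [χ] is uvular, matching the trigger — so the feature that spreads is place.
Manner and voice are unchanged, so the assimilation is partial, not total.
The same holds elsewhere in the data: /β/ → [ʒ] after /ʃ/ (bilabial → postalveolar, matching postalveolar); /v/ → [z] after /d/ (labiodental → alveolar, matching alveolar) — only place changes, and always toward the preceding segment.
Since the segment that changes follows the conditioning segment, the assimilation is progressive.

progressive place assimilation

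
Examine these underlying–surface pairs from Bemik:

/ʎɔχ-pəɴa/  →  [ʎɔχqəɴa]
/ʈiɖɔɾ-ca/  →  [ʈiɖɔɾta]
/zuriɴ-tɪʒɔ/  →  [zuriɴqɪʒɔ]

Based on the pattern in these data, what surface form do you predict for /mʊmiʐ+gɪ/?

The data show progressive place assimilation: /p/ → [q] after /χ/; /c/ → [t] after /ɾ/; /t/ → [q] after /ɴ/. In each pair only place changes, matching the preceding consonant, while manner and voice stay constant.
The rule targets /g/ (voiced velar stop), which sits after the trigger /ʐ/ (retroflex).
A voiced retroflex stop is [ɖ], so the surface segment is [ɖ].

[mʊmiʐɖɪ]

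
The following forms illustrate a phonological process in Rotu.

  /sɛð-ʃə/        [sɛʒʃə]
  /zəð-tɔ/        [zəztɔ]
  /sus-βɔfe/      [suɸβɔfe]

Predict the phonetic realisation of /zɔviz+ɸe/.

The data show regressive place assimilation: /ð/ → [ʒ] before /ʃ/; /ð/ → [z] before /t/; /s/ → [ɸ] before /β/. In each pair only place changes, matching the following consonant, while manner and voice stay constant.
The rule targets /z/ (voiced alveolar fricative), which sits before the trigger /ɸ/ (bilabial).
The voiced bilabial fricative is [β], so /z/ → [β].

[zɔviβɸe]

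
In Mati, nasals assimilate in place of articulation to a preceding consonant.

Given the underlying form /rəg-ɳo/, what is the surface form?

The rule targets /ɳ/ (voiced retroflex nasal), which sits after the trigger /g/ (velar).
A voiced velar nasal is [ŋ], so the surface segment is [ŋ].

[rəgŋo]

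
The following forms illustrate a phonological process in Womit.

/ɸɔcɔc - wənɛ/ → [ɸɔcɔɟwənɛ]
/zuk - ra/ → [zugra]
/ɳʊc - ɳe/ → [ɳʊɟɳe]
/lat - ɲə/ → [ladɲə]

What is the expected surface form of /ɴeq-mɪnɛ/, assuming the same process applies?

[ɴeɢmɪnɛ]

The data show regressive voicing assimilation: /c/ → [ɟ] before /w/; /k/ → [g] before /r/; /c/ → [ɟ] before /ɳ/; /t/ → [d] before /ɲ/. In each pair only voicing changes, matching the following consonant, while place and manner stay constant.
/q/ is a voiceless uvular stop. The following trigger /m/ is voiced, so /q/ must become voiced as well.
Changing only its voicing to voiced gives [ɢ] — the voiced uvular stop.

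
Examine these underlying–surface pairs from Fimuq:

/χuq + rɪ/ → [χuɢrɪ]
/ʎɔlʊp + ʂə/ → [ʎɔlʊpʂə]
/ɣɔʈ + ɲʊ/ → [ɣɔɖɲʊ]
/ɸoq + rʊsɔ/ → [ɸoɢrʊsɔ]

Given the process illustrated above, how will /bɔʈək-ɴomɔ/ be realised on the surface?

[bɔʈəgɴomɔ]

The data show regressive voicing assimilation: /q/ → [ɢ] before /r/; /ʈ/ → [ɖ] before /ɲ/. In each pair only voicing changes, matching the following consonant, while place and manner stay constant.
No alternation appears in [ʎɔlʊpʂə]: there the adjacent consonants already agree in voicing (/p/ and /ʂ/ are both voiceless), so this form is consistent with the same rule.
The rule targets /k/ (voiceless velar stop), which sits before the trigger /ɴ/ (voiced).
The voiced velar stop is [g], so /k/ → [g].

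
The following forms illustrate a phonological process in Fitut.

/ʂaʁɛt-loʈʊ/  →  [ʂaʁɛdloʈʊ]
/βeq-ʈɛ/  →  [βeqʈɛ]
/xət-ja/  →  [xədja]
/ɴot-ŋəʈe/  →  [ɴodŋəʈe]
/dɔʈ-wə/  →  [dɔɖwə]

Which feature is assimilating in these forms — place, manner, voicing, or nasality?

voicing

The segment that alternates is /t/, which surfaces as [d] when adjacent to /l/.
/t/ is voiceless while /l/ is voiced; the output [d] is voiced, matching the trigger — so the feature that spreads is voicing.
The other alternating forms pattern the same way: /t/ → [d] before /j/ (voiceless → voiced, matching voiced); /t/ → [d] before /ŋ/ (voiceless → voiced, matching voiced); /ʈ/ → [ɖ] before /w/ (voiceless → voiced, matching voiced) — only voicing changes, and always toward the following segment.
Nothing changes in [βeqʈɛ]: there the adjacent consonants already agree in voicing (/q/ and /ʈ/ are both voiceless), so this form is consistent with the same rule.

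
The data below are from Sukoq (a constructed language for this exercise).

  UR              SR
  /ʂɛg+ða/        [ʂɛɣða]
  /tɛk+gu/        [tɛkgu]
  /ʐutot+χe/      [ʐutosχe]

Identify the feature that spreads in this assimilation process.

manner

The segment that alternates is /g/, which surfaces as [ɣ] when adjacent to /ð/.
The change stop → fricative matches the manner of the following /ð/, identifying this as manner assimilation.
The other alternating form patterns the same way: /t/ → [s] before /χ/ (stop → fricative, matching a fricative) — only manner changes, and always toward the following segment.
Nothing changes in [tɛkgu]: there the adjacent consonants already agree in manner (/k/ and /g/ are both stops), so this form is consistent with the same rule.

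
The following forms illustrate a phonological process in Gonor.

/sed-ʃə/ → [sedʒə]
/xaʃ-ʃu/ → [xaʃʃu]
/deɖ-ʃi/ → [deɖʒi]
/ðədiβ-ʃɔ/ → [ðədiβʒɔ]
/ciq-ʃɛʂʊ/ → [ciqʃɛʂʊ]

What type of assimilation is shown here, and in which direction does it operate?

Comparing underlying and surface forms, /ʃ/ → [ʒ] is the alternation; the neighbouring /d/ is constant.
The change voiceless → voiced matches the voicing of the preceding /d/, identifying this as voicing assimilation.
Place and manner are unchanged, so the assimilation is partial, not total.
Checking the remaining alternations: /ʃ/ → [ʒ] after /ɖ/ (voiceless → voiced, matching voiced); /ʃ/ → [ʒ] after /β/ (voiceless → voiced, matching voiced) — only voicing changes, and always toward the preceding segment.
Nothing changes in [xaʃʃu], [ciqʃɛʂʊ]: there the adjacent consonants already agree in voicing (/ʃ/ and /ʃ/ are both voiceless; /ʃ/ and /q/ are both voiceless), so these forms are consistent with the same rule.
Since the segment that changes follows the conditioning segment, the assimilation is progressive.

progressive voicing assimilation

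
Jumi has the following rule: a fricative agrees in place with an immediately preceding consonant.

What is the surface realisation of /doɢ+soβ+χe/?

[doɢχoβɸe]

The rule targets /s/ (voiceless alveolar fricative), which sits after the trigger /ɢ/ (uvular).
A voiceless uvular fricative is [χ], so the surface segment is [χ].
The same rule applies at the second boundary: /χ/ → [ɸ] next to /β/.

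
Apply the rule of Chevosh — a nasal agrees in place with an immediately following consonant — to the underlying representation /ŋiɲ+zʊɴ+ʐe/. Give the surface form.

[ŋinzʊɳʐe]

/ɲ/ is a voiced palatal nasal. The following trigger /z/ is alveolar, so /ɲ/ must become alveolar as well.
Changing only its place to alveolar gives [n] — the voiced alveolar nasal.
The same rule applies at the second boundary: /ɴ/ → [ɳ] next to /ʐ/.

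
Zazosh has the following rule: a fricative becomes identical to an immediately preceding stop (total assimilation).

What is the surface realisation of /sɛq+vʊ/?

[sɛqqʊ]

/v/ is the segment targeted by the rule; it sits immediately after /q/, so it assimilates completely and surfaces as [q].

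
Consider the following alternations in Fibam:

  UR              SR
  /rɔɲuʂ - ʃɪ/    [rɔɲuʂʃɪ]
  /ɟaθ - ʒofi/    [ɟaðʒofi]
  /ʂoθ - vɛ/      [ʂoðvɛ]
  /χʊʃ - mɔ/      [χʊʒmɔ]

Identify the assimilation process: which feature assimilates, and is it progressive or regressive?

regressive voicing assimilation

Comparing underlying and surface forms, /θ/ → [ð] is the alternation; the neighbouring /ʒ/ is constant.
The change voiceless → voiced matches the voicing of the following /ʒ/, identifying this as voicing assimilation.
Place and manner are unchanged, so the assimilation is partial, not total.
Checking the remaining alternations: /θ/ → [ð] before /v/ (voiceless → voiced, matching voiced); /ʃ/ → [ʒ] before /m/ (voiceless → voiced, matching voiced) — only voicing changes, and always toward the following segment.
No alternation appears in [rɔɲuʂʃɪ]: there the adjacent consonants already agree in voicing (/ʂ/ and /ʃ/ are both voiceless), so this form is consistent with the same rule.
Since the segment that changes precedes the conditioning segment, the assimilation is regressive.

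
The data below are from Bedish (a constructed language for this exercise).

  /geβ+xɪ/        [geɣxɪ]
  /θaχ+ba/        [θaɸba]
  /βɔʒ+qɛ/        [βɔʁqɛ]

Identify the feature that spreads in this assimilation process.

place

Comparing underlying and surface forms, /β/ → [ɣ] is the alternation; the neighbouring /x/ is constant.
/β/ is bilabial while /x/ is velar; the output [ɣ] is velar, matching the trigger — so the feature that spreads is place.
The same holds elsewhere in the data: /χ/ → [ɸ] before /b/ (uvular → bilabial, matching bilabial); /ʒ/ → [ʁ] before /q/ (postalveolar → uvular, matching uvular) — only place changes, and always toward the following segment.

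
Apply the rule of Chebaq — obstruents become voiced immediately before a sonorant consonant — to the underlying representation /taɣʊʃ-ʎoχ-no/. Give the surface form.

[taɣʊʒʎoʁno]

/ʃ/ is a voiceless postalveolar fricative. The following trigger /ʎ/ is voiced, so /ʃ/ must become voiced as well.
Changing only its voicing to voiced gives [ʒ] — the voiced postalveolar fricative.
The same rule applies at the second boundary: /χ/ → [ʁ] next to /n/.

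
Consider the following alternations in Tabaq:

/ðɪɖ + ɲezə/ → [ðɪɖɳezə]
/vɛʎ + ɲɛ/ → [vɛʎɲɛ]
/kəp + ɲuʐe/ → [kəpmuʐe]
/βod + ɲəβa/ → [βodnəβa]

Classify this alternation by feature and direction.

Underlying /ɲ/ is realised as [ɳ] next to /ɖ/; /ɖ/ itself does not change.
The change palatal → retroflex matches the place of the preceding /ɖ/, identifying this as place assimilation.
Manner and voice are unchanged, so the assimilation is partial, not total.
Checking the remaining alternations: /ɲ/ → [m] after /p/ (palatal → bilabial, matching bilabial); /ɲ/ → [n] after /d/ (palatal → alveolar, matching alveolar) — only place changes, and always toward the preceding segment.
No alternation appears in [vɛʎɲɛ]: there the adjacent consonants already agree in place (/ɲ/ and /ʎ/ are both palatal), so this form is consistent with the same rule.
The trigger is the preceding segment, so the direction is progressive (perseverative).

progressive place assimilation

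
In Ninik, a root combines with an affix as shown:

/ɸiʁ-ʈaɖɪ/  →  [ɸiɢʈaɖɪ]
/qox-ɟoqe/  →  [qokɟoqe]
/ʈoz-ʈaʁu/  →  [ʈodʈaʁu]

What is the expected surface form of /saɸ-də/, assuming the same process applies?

The data show regressive manner assimilation: /ʁ/ → [ɢ] before /ʈ/; /x/ → [k] before /ɟ/; /z/ → [d] before /ʈ/. In each pair only manner changes, matching the following consonant, while place and voice stay constant.
The rule targets /ɸ/ (voiceless bilabial fricative), which sits before the trigger /d/ (stop).
The voiceless bilabial stop is [p], so /ɸ/ → [p].

[sapdə]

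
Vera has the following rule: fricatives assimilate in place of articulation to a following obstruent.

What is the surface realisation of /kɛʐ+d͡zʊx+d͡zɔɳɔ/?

[kɛzd͡zʊsd͡zɔɳɔ]

The rule targets /ʐ/ (voiced retroflex fricative), which sits before the trigger /d͡z/ (alveolar).
A voiced alveolar fricative is [z], so the surface segment is [z].
At the second juncture, /x/ likewise becomes [s] adjacent to /d͡z/.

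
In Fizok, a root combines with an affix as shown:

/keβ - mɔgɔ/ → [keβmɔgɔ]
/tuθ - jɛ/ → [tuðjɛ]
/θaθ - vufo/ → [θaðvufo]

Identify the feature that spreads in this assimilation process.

The segment that alternates is /θ/, which surfaces as [ð] when adjacent to /j/.
The change voiceless → voiced matches the voicing of the following /j/, identifying this as voicing assimilation.
Checking the remaining alternation: /θ/ → [ð] before /v/ (voiceless → voiced, matching voiced) — only voicing changes, and always toward the following segment.
No alternation appears in [keβmɔgɔ]: there the adjacent consonants already agree in voicing (/β/ and /m/ are both voiced), so this form is consistent with the same rule.

voicing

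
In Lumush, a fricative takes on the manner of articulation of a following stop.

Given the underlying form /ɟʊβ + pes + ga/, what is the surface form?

[ɟʊbpetga]

The rule targets /β/ (voiced bilabial fricative), which sits before the trigger /p/ (stop).
A voiced bilabial stop is [b], so the surface segment is [b].
The same rule applies at the second boundary: /s/ → [t] next to /g/.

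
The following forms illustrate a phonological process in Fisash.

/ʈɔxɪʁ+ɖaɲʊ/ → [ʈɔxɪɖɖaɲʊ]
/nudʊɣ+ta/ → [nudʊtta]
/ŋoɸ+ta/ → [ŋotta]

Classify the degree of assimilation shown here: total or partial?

Underlying /ʁ/ is realised as [ɖ] next to /ɖ/; /ɖ/ itself does not change.
The output [ɖ] is identical to the trigger /ɖ/ — every feature (place, manner, voicing) has been copied — so this is total assimilation.
The other forms behave the same way: /ɣ/ → [t] before /t/; /ɸ/ → [t] before /t/ — in each case the output is a copy of the following consonant.

total assimilation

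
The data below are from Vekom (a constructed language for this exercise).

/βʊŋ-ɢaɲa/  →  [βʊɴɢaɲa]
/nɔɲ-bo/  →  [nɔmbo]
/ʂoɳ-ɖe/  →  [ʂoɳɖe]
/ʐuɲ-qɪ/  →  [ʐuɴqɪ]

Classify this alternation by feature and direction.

regressive place assimilation

The segment that alternates is /ŋ/, which surfaces as [ɴ] when adjacent to /ɢ/.
/ŋ/ is velar while /ɢ/ is uvular; the output [ɴ] is uvular, matching the trigger — so the feature that spreads is place.
Manner and voice are unchanged, so the assimilation is partial, not total.
Checking the remaining alternations: /ɲ/ → [m] before /b/ (palatal → bilabial, matching bilabial); /ɲ/ → [ɴ] before /q/ (palatal → uvular, matching uvular) — only place changes, and always toward the following segment.
Nothing changes in [ʂoɳɖe]: there the adjacent consonants already agree in place (/ɳ/ and /ɖ/ are both retroflex), so this form is consistent with the same rule.
Since the segment that changes precedes the conditioning segment, the assimilation is regressive.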